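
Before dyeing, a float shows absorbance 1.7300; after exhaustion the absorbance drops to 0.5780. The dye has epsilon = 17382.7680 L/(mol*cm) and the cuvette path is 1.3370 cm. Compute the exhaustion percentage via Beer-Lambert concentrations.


c_initial = A_i / (epsilon * l) = 1.7300 / (17382.7680 * 1.3370) = 7.4438e-05 mol/L
c_final = A_f / (epsilon * l) = 0.5780 / (17382.7680 * 1.3370) = 2.4870e-05 mol/L
Exhaustion = (c_initial - c_final) / c_initial * 100 = (7.4438e-05 - 2.4870e-05) / 7.4438e-05 * 100 = 66.5896 %


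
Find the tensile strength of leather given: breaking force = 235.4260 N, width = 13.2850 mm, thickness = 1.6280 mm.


Formula: TS = force / (width * thickness)
Substituting: TS = 235.4260 / (13.2850 * 1.6280)
Result: 10.8853 N/mm^2


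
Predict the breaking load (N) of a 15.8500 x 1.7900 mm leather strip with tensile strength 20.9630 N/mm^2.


Formula: F = TS * w * t
Substituting: F = 20.9630 * 15.8500 * 1.7900
Result: 594.7518 N


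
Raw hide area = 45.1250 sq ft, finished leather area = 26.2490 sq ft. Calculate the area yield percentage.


Formula: Yield = finished / raw * 100
Substituting: Yield = 26.2490 / 45.1250 * 100
Result: 58.1695 %


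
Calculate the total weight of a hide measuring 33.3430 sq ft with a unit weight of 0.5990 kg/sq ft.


Formula: Weight = area * weight_per_sqft
Substituting: Weight = 33.3430 * 0.5990
Result: 19.9725 kg


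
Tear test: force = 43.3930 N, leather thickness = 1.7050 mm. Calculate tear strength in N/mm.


Formula: Tear strength = force / thickness
Substituting: Tear strength = 43.3930 / 1.7050
Result: 25.4504 N/mm


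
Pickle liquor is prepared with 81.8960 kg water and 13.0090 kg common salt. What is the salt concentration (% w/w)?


Formula: Conc = salt / (water + salt) * 100
Substituting: Conc = 13.0090 / (81.8960 + 13.0090) * 100
Result: 13.7074 %


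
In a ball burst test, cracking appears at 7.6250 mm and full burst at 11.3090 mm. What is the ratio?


Formula: Ratio = crack / burst
Substituting: Ratio = 7.6250 / 11.3090
Result: 0.6742


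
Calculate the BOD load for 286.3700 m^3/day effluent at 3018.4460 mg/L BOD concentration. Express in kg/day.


Formula: BOD_load = volume * conc / 1000
Substituting: BOD_load = 286.3700 * 3018.4460 / 1000
Result: 864.3924 kg/day


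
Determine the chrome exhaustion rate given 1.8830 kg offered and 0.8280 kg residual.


Formula: Uptake = (offered - residual) / offered * 100
Substituting: Uptake = (1.8830 - 0.8280) / 1.8830 * 100
Result: 56.0276 %


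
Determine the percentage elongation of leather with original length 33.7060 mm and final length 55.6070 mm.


Formula: Elongation = (Lf - L0) / L0 * 100
Substituting: Elongation = (55.6070 - 33.7060) / 33.7060 * 100
Result: 64.9766 %


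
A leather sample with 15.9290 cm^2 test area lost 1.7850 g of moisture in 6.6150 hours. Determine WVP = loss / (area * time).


Formula: WVP = loss / (area * time)
Substituting: WVP = 1.7850 / (15.9290 * 6.6150)
Result: 0.0169403 g/(cm^2*hr)


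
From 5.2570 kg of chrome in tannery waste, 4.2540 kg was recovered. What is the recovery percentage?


Formula: Recovery = recovered / input * 100
Substituting: Recovery = 4.2540 / 5.2570 * 100
Result: 80.9207 %


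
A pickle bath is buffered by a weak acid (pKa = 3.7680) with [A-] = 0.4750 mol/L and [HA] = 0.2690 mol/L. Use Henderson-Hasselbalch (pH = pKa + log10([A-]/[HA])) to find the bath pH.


ratio = [A-] / [HA] = 0.4750 / 0.2690 = 1.7658
log10(ratio) = 0.2469
pH = pKa + log10(ratio) = 3.7680 + 0.2469 = 4.0149


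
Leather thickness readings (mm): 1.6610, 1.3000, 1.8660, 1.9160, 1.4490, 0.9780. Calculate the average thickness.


Formula: Average = sum / n
Substituting: Average = 9.1700 / 6
Result: 1.5283 mm


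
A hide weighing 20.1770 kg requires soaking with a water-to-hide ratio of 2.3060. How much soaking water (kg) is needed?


Formula: Water = hide_weight * ratio
Substituting: Water = 20.1770 * 2.3060
Result: 46.5282 kg


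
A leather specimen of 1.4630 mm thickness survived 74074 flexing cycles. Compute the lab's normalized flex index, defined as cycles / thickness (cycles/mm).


Formula: Index = cycles / thickness
Substituting: Index = 74074 / 1.4630
Result: 50631.5789 cycles/mm


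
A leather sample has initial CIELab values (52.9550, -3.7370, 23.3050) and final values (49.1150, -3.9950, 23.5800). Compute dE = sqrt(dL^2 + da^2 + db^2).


dL = -3.8400, da = -0.2580, db = 0.2750
dE = sqrt((-3.8400)^2 + (-0.2580)^2 + 0.2750^2) = 3.8585


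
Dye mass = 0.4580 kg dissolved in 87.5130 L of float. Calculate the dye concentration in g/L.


Formula: Conc = dye_mass(kg) / volume(L) * 1000
Substituting: Conc = 0.4580 / 87.5130 * 1000
Result: 5.2335 g/L


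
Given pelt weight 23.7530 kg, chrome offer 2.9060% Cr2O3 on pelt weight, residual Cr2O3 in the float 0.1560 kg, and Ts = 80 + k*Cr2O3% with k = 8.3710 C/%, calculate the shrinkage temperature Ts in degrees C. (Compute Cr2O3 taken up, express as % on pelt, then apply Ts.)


Offered = pelt * offer_pct / 100 = 23.7530 * 2.9060 / 100 = 0.6903 kg
Uptake = offered - residual = 0.6903 - 0.1560 = 0.5343 kg
Cr2O3% on pelt = uptake / pelt * 100 = 0.5343 / 23.7530 * 100 = 2.2492 %
Ts = 80 + k * Cr2O3% = 80 + 8.3710 * 2.2492 = 98.8284 C


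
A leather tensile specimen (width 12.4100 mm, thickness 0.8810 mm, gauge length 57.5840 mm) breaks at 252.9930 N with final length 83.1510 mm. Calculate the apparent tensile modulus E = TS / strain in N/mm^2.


TS = F / (w * t) = 252.9930 / (12.4100 * 0.8810) = 23.1399 N/mm^2
strain = (Lf - L0) / L0 = (83.1510 - 57.5840) / 57.5840 = 0.4440
E = TS / strain = 23.1399 / 0.4440 = 52.1174 N/mm^2


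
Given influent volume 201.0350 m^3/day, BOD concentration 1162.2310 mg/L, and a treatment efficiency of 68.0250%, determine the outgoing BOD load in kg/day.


Load_in = volume * conc / 1000 = 201.0350 * 1162.2310 / 1000 = 233.6491 kg/day
Removed = Load_in * eff / 100 = 233.6491 * 68.0250 / 100 = 158.9398 kg/day
Load_out = Load_in - Removed = 233.6491 - 158.9398 = 74.7093 kg/day


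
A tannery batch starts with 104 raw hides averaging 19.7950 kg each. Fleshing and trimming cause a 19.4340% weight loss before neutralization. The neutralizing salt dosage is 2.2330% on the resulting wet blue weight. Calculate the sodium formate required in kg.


Total_raw = N * avg_wt = 104 * 19.7950 = 2058.6800 kg
Substrate = Total_raw * (1 - loss/100) = 2058.6800 * (1 - 19.4340/100) = 1658.5961 kg
Neutralizer = Substrate * pct / 100 = 1658.5961 * 2.2330 / 100 = 37.0365 kg


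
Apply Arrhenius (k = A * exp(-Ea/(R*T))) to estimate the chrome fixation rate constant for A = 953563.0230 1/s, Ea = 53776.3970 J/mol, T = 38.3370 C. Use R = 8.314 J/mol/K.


T_K = T_C + 273.15 = 38.3370 + 273.15 = 311.4870 K
exponent = -Ea / (R * T_K) = -53776.3970 / (8.314 * 311.4870) = -20.7655
k = A * exp(exponent) = 953563.0230 * exp(-20.7655) = 9.1416e-04 1/s


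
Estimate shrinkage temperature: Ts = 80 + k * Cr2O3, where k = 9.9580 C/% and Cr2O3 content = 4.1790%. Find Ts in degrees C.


Formula: Ts = 80 + k * Cr2O3
Substituting: Ts = 80 + 9.9580 * 4.1790
Result: 121.6145 C


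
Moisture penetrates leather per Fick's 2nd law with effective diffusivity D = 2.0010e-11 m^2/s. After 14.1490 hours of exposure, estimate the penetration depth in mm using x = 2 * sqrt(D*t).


t = 14.1490 hr * 3600 = 50936.4000 s
D * t = 2.0010e-11 * 50936.4000 = 1.0192e-06
x = 2 * sqrt(D*t) = 2 * sqrt(1.0192e-06) = 0.00201915 m = 2.0191 mm


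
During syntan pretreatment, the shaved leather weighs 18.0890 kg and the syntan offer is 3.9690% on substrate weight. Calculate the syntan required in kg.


Formula: Syntan = substrate * pct / 100
Substituting: Syntan = 18.0890 * 3.9690 / 100
Result: 0.7180 kg


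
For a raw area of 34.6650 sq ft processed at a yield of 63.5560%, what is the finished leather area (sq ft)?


Formula: finished = raw * yield / 100
Substituting: finished = 34.6650 * 63.5560 / 100
Result: 22.0317 sq ft


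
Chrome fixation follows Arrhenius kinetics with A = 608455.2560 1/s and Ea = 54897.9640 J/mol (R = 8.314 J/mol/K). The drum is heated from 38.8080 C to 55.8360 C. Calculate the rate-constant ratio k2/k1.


T1 = 38.8080 + 273.15 = 311.9580 K; T2 = 55.8360 + 273.15 = 328.9860 K
k1 = A * exp(-Ea/(R*T1)) = 608455.2560 * exp(-54897.9640/(8.314*311.9580)) = 3.9058e-04 1/s
k2 = A * exp(-Ea/(R*T2)) = 608455.2560 * exp(-54897.9640/(8.314*328.9860)) = 0.00116818 1/s
k2/k1 = 0.00116818 / 3.9058e-04 = 2.9909


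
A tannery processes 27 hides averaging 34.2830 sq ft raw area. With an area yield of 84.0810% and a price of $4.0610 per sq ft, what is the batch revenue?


Raw_total = N * avg_area = 27 * 34.2830 = 925.6410 sq ft
Finished = Raw_total * yield / 100 = 925.6410 * 84.0810 / 100 = 778.2882 sq ft
Value = Finished * price = 778.2882 * 4.0610 = 3160.6284 $


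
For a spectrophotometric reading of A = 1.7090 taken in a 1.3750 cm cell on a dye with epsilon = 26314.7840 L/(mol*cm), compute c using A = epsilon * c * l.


Formula: c = A / (epsilon * l)
Substituting: c = 1.7090 / (26314.7840 * 1.3750)
Result: 4.7232e-05 mol/L


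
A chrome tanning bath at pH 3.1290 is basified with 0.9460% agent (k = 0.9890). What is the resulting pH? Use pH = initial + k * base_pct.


Formula: pH_final = pH_initial + k * base_pct
Substituting: pH_final = 3.1290 + 0.9890 * 0.9460
Result: 4.0646


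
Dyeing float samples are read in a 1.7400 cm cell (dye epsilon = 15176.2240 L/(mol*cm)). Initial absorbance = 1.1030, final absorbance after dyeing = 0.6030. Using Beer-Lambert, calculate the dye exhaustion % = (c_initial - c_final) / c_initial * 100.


c_initial = A_i / (epsilon * l) = 1.1030 / (15176.2240 * 1.7400) = 4.1770e-05 mol/L
c_final = A_f / (epsilon * l) = 0.6030 / (15176.2240 * 1.7400) = 2.2835e-05 mol/L
Exhaustion = (c_initial - c_final) / c_initial * 100 = (4.1770e-05 - 2.2835e-05) / 4.1770e-05 * 100 = 45.3309 %


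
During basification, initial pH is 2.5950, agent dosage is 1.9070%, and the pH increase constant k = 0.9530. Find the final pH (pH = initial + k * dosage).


Formula: pH_final = pH_initial + k * base_pct
Substituting: pH_final = 2.5950 + 0.9530 * 1.9070
Result: 4.4124


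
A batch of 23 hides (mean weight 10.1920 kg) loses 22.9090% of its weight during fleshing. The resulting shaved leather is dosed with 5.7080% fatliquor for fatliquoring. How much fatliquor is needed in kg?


Total_raw = N * avg_wt = 23 * 10.1920 = 234.4160 kg
Substrate = Total_raw * (1 - loss/100) = 234.4160 * (1 - 22.9090/100) = 180.7136 kg
Fat = Substrate * pct / 100 = 180.7136 * 5.7080 / 100 = 10.3151 kg


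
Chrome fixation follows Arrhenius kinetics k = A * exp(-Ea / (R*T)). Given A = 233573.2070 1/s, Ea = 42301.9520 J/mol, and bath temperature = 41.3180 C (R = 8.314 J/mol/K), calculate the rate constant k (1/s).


T_K = T_C + 273.15 = 41.3180 + 273.15 = 314.4680 K
exponent = -Ea / (R * T_K) = -42301.9520 / (8.314 * 314.4680) = -16.1798
k = A * exp(exponent) = 233573.2070 * exp(-16.1798) = 0.021959 1/s


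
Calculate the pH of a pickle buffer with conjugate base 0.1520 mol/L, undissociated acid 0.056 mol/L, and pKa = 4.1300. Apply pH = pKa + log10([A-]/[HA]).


ratio = [A-] / [HA] = 0.1520 / 0.056 = 2.7143
log10(ratio) = 0.4337
pH = pKa + log10(ratio) = 4.1300 + 0.4337 = 4.5637


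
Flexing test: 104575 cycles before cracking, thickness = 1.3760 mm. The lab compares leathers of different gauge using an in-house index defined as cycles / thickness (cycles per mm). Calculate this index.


Formula: Index = cycles / thickness
Substituting: Index = 104575 / 1.3760
Result: 75999.2733 cycles/mm


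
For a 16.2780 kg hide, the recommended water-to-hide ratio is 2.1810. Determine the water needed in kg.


Formula: Water = hide_weight * ratio
Substituting: Water = 16.2780 * 2.1810
Result: 35.5023 kg


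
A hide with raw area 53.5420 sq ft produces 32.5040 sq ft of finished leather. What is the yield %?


Formula: Yield = finished / raw * 100
Substituting: Yield = 32.5040 / 53.5420 * 100
Result: 60.7075 %


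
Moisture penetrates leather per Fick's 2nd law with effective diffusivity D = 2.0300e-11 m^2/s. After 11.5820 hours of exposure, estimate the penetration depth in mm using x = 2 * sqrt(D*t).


t = 11.5820 hr * 3600 = 41695.2000 s
D * t = 2.0300e-11 * 41695.2000 = 8.4641e-07
x = 2 * sqrt(D*t) = 2 * sqrt(8.4641e-07) = 0.00184001 m = 1.8400 mm


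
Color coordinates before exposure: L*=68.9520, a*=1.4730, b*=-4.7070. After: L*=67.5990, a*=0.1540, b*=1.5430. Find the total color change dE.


dL = -1.3530, da = -1.3190, db = 6.2500
dE = sqrt((-1.3530)^2 + (-1.3190)^2 + 6.2500^2) = 6.5294


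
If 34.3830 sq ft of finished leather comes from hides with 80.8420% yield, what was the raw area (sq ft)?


Formula: raw = finished * 100 / yield
Substituting: raw = 34.3830 * 100 / 80.8420
Result: 42.5311 sq ft


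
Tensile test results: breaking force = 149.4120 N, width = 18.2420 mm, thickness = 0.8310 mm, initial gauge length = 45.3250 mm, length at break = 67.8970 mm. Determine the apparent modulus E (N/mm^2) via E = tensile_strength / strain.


TS = F / (w * t) = 149.4120 / (18.2420 * 0.8310) = 9.8563 N/mm^2
strain = (Lf - L0) / L0 = (67.8970 - 45.3250) / 45.3250 = 0.4980
E = TS / strain = 9.8563 / 0.4980 = 19.7915 N/mm^2


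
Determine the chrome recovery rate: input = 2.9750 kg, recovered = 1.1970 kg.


Formula: Recovery = recovered / input * 100
Substituting: Recovery = 1.1970 / 2.9750 * 100
Result: 40.2353 %


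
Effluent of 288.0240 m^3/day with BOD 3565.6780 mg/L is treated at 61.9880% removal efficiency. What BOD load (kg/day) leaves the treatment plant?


Load_in = volume * conc / 1000 = 288.0240 * 3565.6780 / 1000 = 1027.0008 kg/day
Removed = Load_in * eff / 100 = 1027.0008 * 61.9880 / 100 = 636.6173 kg/day
Load_out = Load_in - Removed = 1027.0008 - 636.6173 = 390.3836 kg/day


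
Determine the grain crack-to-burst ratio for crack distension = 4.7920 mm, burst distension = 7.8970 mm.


Formula: Ratio = crack / burst
Substituting: Ratio = 4.7920 / 7.8970
Result: 0.6068


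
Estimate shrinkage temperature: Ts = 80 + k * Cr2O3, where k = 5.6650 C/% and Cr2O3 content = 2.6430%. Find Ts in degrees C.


Formula: Ts = 80 + k * Cr2O3
Substituting: Ts = 80 + 5.6650 * 2.6430
Result: 94.9726 C


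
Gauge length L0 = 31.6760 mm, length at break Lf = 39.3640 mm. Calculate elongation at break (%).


Formula: Elongation = (Lf - L0) / L0 * 100
Substituting: Elongation = (39.3640 - 31.6760) / 31.6760 * 100
Result: 24.2707 %


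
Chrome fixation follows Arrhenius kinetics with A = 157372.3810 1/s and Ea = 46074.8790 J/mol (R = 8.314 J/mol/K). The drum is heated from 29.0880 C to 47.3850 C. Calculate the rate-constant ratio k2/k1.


T1 = 29.0880 + 273.15 = 302.2380 K; T2 = 47.3850 + 273.15 = 320.5350 K
k1 = A * exp(-Ea/(R*T1)) = 157372.3810 * exp(-46074.8790/(8.314*302.2380)) = 0.00171276 1/s
k2 = A * exp(-Ea/(R*T2)) = 157372.3810 * exp(-46074.8790/(8.314*320.5350)) = 0.00487818 1/s
k2/k1 = 0.00487818 / 0.00171276 = 2.8481


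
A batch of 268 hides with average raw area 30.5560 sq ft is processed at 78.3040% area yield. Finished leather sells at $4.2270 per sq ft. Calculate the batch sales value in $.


Raw_total = N * avg_area = 268 * 30.5560 = 8189.0080 sq ft
Finished = Raw_total * yield / 100 = 8189.0080 * 78.3040 / 100 = 6412.3208 sq ft
Value = Finished * price = 6412.3208 * 4.2270 = 27104.8801 $


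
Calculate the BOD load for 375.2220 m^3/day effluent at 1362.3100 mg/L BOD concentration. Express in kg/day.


Formula: BOD_load = volume * conc / 1000
Substituting: BOD_load = 375.2220 * 1362.3100 / 1000
Result: 511.1687 kg/day


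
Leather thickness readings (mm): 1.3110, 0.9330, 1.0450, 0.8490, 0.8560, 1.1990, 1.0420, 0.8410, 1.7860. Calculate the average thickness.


Formula: Average = sum / n
Substituting: Average = 9.8620 / 9
Result: 1.0958 mm


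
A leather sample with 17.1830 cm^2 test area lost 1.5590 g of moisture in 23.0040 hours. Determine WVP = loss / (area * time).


Formula: WVP = loss / (area * time)
Substituting: WVP = 1.5590 / (17.1830 * 23.0040)
Result: 0.00394406 g/(cm^2*hr)


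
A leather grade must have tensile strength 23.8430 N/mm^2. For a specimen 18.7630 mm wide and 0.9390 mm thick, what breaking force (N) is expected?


Formula: F = TS * w * t
Substituting: F = 23.8430 * 18.7630 * 0.9390
Result: 420.0769 N


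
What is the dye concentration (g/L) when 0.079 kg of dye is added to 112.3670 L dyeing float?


Formula: Conc = dye_mass(kg) / volume(L) * 1000
Substituting: Conc = 0.079 / 112.3670 * 1000
Result: 0.7031 g/L


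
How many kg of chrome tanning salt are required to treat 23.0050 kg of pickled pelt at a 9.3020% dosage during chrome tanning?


Formula: Chrome = substrate * pct / 100
Substituting: Chrome = 23.0050 * 9.3020 / 100
Result: 2.1399 kg


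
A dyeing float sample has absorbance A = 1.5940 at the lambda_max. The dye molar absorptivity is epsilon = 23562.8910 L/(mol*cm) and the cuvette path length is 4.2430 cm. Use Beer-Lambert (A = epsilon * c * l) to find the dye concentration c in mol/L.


Formula: c = A / (epsilon * l)
Substituting: c = 1.5940 / (23562.8910 * 4.2430)
Result: 1.5944e-05 mol/L


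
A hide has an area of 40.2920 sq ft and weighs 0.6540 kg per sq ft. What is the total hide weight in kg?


Formula: Weight = area * weight_per_sqft
Substituting: Weight = 40.2920 * 0.6540
Result: 26.3510 kg


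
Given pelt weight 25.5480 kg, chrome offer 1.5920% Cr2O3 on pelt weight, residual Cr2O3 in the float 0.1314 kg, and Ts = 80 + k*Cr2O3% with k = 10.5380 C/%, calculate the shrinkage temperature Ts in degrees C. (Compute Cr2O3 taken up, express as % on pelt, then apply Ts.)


Offered = pelt * offer_pct / 100 = 25.5480 * 1.5920 / 100 = 0.4067 kg
Uptake = offered - residual = 0.4067 - 0.1314 = 0.2753 kg
Cr2O3% on pelt = uptake / pelt * 100 = 0.2753 / 25.5480 * 100 = 1.0777 %
Ts = 80 + k * Cr2O3% = 80 + 10.5380 * 1.0777 = 91.3565 C


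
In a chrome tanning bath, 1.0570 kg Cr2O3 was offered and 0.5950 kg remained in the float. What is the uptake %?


Formula: Uptake = (offered - residual) / offered * 100
Substituting: Uptake = (1.0570 - 0.5950) / 1.0570 * 100
Result: 43.7086 %


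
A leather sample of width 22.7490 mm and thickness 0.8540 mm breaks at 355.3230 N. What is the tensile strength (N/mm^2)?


Formula: TS = force / (width * thickness)
Substituting: TS = 355.3230 / (22.7490 * 0.8540)
Result: 18.2896 N/mm^2


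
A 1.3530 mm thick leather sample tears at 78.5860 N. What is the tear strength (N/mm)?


Formula: Tear strength = force / thickness
Substituting: Tear strength = 78.5860 / 1.3530
Result: 58.0828 N/mm


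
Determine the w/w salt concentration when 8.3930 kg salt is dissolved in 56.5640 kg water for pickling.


Formula: Conc = salt / (water + salt) * 100
Substituting: Conc = 8.3930 / (56.5640 + 8.3930) * 100
Result: 12.9209 %


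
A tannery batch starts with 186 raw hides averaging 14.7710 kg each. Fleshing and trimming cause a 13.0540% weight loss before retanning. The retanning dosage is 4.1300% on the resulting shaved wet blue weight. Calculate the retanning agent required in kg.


Total_raw = N * avg_wt = 186 * 14.7710 = 2747.4060 kg
Substrate = Total_raw * (1 - loss/100) = 2747.4060 * (1 - 13.0540/100) = 2388.7596 kg
Retan = Substrate * pct / 100 = 2388.7596 * 4.1300 / 100 = 98.6558 kg


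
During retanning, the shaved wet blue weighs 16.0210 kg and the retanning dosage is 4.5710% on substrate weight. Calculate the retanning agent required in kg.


Formula: Retan = substrate * pct / 100
Substituting: Retan = 16.0210 * 4.5710 / 100
Result: 0.7323 kg


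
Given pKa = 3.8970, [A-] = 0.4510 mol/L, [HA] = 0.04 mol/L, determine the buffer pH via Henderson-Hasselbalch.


ratio = [A-] / [HA] = 0.4510 / 0.04 = 11.2750
log10(ratio) = 1.0521
pH = pKa + log10(ratio) = 3.8970 + 1.0521 = 4.9491


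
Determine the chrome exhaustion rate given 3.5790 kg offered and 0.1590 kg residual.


Formula: Uptake = (offered - residual) / offered * 100
Substituting: Uptake = (3.5790 - 0.1590) / 3.5790 * 100
Result: 95.5574 %


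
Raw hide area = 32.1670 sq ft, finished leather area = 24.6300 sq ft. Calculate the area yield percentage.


Formula: Yield = finished / raw * 100
Substituting: Yield = 24.6300 / 32.1670 * 100
Result: 76.5692 %


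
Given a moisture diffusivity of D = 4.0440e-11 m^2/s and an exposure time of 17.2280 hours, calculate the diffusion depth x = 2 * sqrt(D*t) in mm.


t = 17.2280 hr * 3600 = 62020.8000 s
D * t = 4.0440e-11 * 62020.8000 = 2.5081e-06
x = 2 * sqrt(D*t) = 2 * sqrt(2.5081e-06) = 0.00316741 m = 3.1674 mm


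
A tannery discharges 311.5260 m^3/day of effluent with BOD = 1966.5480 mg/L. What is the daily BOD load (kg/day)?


Formula: BOD_load = volume * conc / 1000
Substituting: BOD_load = 311.5260 * 1966.5480 / 1000
Result: 612.6308 kg/day


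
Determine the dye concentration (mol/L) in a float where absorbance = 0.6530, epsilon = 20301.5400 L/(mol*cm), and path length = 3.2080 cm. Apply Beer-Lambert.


Formula: c = A / (epsilon * l)
Substituting: c = 0.6530 / (20301.5400 * 3.2080)
Result: 1.0027e-05 mol/L


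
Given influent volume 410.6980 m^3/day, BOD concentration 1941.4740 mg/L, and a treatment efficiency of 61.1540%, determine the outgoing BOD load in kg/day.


Load_in = volume * conc / 1000 = 410.6980 * 1941.4740 / 1000 = 797.3595 kg/day
Removed = Load_in * eff / 100 = 797.3595 * 61.1540 / 100 = 487.6172 kg/day
Load_out = Load_in - Removed = 797.3595 - 487.6172 = 309.7423 kg/day


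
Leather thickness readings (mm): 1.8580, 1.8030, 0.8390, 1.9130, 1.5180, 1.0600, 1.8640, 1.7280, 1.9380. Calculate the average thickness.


Formula: Average = sum / n
Substituting: Average = 14.5210 / 9
Result: 1.6134 mm


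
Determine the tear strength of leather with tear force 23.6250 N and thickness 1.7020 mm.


Formula: Tear strength = force / thickness
Substituting: Tear strength = 23.6250 / 1.7020
Result: 13.8807 N/mm


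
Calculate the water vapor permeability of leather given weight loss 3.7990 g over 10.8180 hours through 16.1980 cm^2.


Formula: WVP = loss / (area * time)
Substituting: WVP = 3.7990 / (16.1980 * 10.8180)
Result: 0.0216801 g/(cm^2*hr)


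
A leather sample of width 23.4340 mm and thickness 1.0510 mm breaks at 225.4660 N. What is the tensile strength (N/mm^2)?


Formula: TS = force / (width * thickness)
Substituting: TS = 225.4660 / (23.4340 * 1.0510)
Result: 9.1544 N/mm^2


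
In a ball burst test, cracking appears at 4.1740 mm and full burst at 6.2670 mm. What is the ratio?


Formula: Ratio = crack / burst
Substituting: Ratio = 4.1740 / 6.2670
Result: 0.6660


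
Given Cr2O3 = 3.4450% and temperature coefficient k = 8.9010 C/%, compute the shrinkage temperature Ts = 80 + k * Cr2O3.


Formula: Ts = 80 + k * Cr2O3
Substituting: Ts = 80 + 8.9010 * 3.4450
Result: 110.6639 C


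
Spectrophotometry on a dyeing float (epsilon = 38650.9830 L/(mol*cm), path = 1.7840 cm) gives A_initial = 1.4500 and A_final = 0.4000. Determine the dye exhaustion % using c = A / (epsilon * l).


c_initial = A_i / (epsilon * l) = 1.4500 / (38650.9830 * 1.7840) = 2.1029e-05 mol/L
c_final = A_f / (epsilon * l) = 0.4000 / (38650.9830 * 1.7840) = 5.8010e-06 mol/L
Exhaustion = (c_initial - c_final) / c_initial * 100 = (2.1029e-05 - 5.8010e-06) / 2.1029e-05 * 100 = 72.4138 %


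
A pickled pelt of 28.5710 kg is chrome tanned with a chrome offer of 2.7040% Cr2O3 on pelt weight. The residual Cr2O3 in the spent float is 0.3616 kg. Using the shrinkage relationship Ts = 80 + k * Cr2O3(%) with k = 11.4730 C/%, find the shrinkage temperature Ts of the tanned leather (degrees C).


Offered = pelt * offer_pct / 100 = 28.5710 * 2.7040 / 100 = 0.7726 kg
Uptake = offered - residual = 0.7726 - 0.3616 = 0.4110 kg
Cr2O3% on pelt = uptake / pelt * 100 = 0.4110 / 28.5710 * 100 = 1.4384 %
Ts = 80 + k * Cr2O3% = 80 + 11.4730 * 1.4384 = 96.5025 C


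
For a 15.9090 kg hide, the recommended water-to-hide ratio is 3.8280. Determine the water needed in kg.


Formula: Water = hide_weight * ratio
Substituting: Water = 15.9090 * 3.8280
Result: 60.8997 kg


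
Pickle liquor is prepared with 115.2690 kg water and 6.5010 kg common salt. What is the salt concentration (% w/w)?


Formula: Conc = salt / (water + salt) * 100
Substituting: Conc = 6.5010 / (115.2690 + 6.5010) * 100
Result: 5.3388 %


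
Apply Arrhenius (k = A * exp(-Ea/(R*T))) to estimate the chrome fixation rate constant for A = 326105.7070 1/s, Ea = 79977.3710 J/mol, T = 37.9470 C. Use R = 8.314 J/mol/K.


T_K = T_C + 273.15 = 37.9470 + 273.15 = 311.0970 K
exponent = -Ea / (R * T_K) = -79977.3710 / (8.314 * 311.0970) = -30.9216
k = A * exp(exponent) = 326105.7070 * exp(-30.9216) = 1.2142e-08 1/s


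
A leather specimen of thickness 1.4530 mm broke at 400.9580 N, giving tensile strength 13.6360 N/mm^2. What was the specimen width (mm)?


Formula: w = F / (TS * t)
Substituting: w = 400.9580 / (13.6360 * 1.4530)
Result: 20.2370 mm


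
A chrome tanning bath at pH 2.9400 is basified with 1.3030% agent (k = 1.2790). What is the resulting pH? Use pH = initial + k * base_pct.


Formula: pH_final = pH_initial + k * base_pct
Substituting: pH_final = 2.9400 + 1.2790 * 1.3030
Result: 4.6065


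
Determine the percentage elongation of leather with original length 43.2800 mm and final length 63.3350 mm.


Formula: Elongation = (Lf - L0) / L0 * 100
Substituting: Elongation = (63.3350 - 43.2800) / 43.2800 * 100
Result: 46.3378 %


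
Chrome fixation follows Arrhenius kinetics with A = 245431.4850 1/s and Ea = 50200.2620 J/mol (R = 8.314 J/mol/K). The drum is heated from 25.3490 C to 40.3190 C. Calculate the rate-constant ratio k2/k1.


T1 = 25.3490 + 273.15 = 298.4990 K; T2 = 40.3190 + 273.15 = 313.4690 K
k1 = A * exp(-Ea/(R*T1)) = 245431.4850 * exp(-50200.2620/(8.314*298.4990)) = 4.0273e-04 1/s
k2 = A * exp(-Ea/(R*T2)) = 245431.4850 * exp(-50200.2620/(8.314*313.4690)) = 0.00105816 1/s
k2/k1 = 0.00105816 / 4.0273e-04 = 2.6274


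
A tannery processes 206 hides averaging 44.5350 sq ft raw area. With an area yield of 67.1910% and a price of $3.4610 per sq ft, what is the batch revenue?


Raw_total = N * avg_area = 206 * 44.5350 = 9174.2100 sq ft
Finished = Raw_total * yield / 100 = 9174.2100 * 67.1910 / 100 = 6164.2434 sq ft
Value = Finished * price = 6164.2434 * 3.4610 = 21334.4465 $


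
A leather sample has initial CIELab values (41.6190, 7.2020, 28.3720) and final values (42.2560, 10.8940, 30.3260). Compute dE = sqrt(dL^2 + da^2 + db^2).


dL = 0.6370, da = 3.6920, db = 1.9540
dE = sqrt(0.6370^2 + 3.6920^2 + 1.9540^2) = 4.2255


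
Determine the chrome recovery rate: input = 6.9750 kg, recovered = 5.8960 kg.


Formula: Recovery = recovered / input * 100
Substituting: Recovery = 5.8960 / 6.9750 * 100
Result: 84.5305 %


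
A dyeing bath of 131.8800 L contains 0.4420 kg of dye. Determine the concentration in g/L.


Formula: Conc = dye_mass(kg) / volume(L) * 1000
Substituting: Conc = 0.4420 / 131.8800 * 1000
Result: 3.3515 g/L


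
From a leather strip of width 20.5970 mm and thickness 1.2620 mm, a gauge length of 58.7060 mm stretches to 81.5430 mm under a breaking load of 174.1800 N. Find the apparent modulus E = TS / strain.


TS = F / (w * t) = 174.1800 / (20.5970 * 1.2620) = 6.7009 N/mm^2
strain = (Lf - L0) / L0 = (81.5430 - 58.7060) / 58.7060 = 0.3890
E = TS / strain = 6.7009 / 0.3890 = 17.2258 N/mm^2


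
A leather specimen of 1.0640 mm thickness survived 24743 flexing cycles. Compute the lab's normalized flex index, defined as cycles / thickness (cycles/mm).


Formula: Index = cycles / thickness
Substituting: Index = 24743 / 1.0640
Result: 23254.6992 cycles/mm


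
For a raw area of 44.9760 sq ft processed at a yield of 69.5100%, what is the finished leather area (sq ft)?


Formula: finished = raw * yield / 100
Substituting: finished = 44.9760 * 69.5100 / 100
Result: 31.2628 sq ft


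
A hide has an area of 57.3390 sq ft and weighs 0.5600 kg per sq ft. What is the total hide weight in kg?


Formula: Weight = area * weight_per_sqft
Substituting: Weight = 57.3390 * 0.5600
Result: 32.1098 kg


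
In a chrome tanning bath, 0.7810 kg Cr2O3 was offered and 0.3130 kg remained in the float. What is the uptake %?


Formula: Uptake = (offered - residual) / offered * 100
Substituting: Uptake = (0.7810 - 0.3130) / 0.7810 * 100
Result: 59.9232 %


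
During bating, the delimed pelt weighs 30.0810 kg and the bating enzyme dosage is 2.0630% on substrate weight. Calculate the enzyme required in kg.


Formula: Enzyme = substrate * pct / 100
Substituting: Enzyme = 30.0810 * 2.0630 / 100
Result: 0.6206 kg


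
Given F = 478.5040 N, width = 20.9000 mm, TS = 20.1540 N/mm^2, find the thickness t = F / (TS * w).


Formula: t = F / (TS * w)
Substituting: t = 478.5040 / (20.1540 * 20.9000)
Result: 1.1360 mm


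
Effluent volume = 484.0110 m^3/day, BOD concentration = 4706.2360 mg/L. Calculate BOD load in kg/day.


Formula: BOD_load = volume * conc / 1000
Substituting: BOD_load = 484.0110 * 4706.2360 / 1000
Result: 2277.8700 kg/day


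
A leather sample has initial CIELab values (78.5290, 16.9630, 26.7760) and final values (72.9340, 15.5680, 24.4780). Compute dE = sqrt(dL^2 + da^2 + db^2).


dL = -5.5950, da = -1.3950, db = -2.2980
dE = sqrt((-5.5950)^2 + (-1.3950)^2 + (-2.2980)^2) = 6.2073


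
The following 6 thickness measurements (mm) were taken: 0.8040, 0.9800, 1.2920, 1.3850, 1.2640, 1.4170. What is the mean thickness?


Formula: Average = sum / n
Substituting: Average = 7.1420 / 6
Result: 1.1903 mm


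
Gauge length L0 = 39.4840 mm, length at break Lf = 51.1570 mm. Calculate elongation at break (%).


Formula: Elongation = (Lf - L0) / L0 * 100
Substituting: Elongation = (51.1570 - 39.4840) / 39.4840 * 100
Result: 29.5639 %


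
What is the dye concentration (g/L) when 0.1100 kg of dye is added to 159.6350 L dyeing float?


Formula: Conc = dye_mass(kg) / volume(L) * 1000
Substituting: Conc = 0.1100 / 159.6350 * 1000
Result: 0.6891 g/L


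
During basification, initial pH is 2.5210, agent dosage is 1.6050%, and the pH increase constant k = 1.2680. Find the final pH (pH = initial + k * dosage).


Formula: pH_final = pH_initial + k * base_pct
Substituting: pH_final = 2.5210 + 1.2680 * 1.6050
Result: 4.5561


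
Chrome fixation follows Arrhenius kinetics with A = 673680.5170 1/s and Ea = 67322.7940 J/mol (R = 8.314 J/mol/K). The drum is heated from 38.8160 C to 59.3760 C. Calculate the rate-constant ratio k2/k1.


T1 = 38.8160 + 273.15 = 311.9660 K; T2 = 59.3760 + 273.15 = 332.5260 K
k1 = A * exp(-Ea/(R*T1)) = 673680.5170 * exp(-67322.7940/(8.314*311.9660)) = 3.5952e-06 1/s
k2 = A * exp(-Ea/(R*T2)) = 673680.5170 * exp(-67322.7940/(8.314*332.5260)) = 1.7894e-05 1/s
k2/k1 = 1.7894e-05 / 3.5952e-06 = 4.9773


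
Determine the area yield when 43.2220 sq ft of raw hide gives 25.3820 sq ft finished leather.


Formula: Yield = finished / raw * 100
Substituting: Yield = 25.3820 / 43.2220 * 100
Result: 58.7247 %


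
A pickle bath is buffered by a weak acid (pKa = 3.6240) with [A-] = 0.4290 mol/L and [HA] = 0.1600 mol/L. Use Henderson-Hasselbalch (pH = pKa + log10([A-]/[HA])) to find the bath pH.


ratio = [A-] / [HA] = 0.4290 / 0.1600 = 2.6812
log10(ratio) = 0.4283
pH = pKa + log10(ratio) = 3.6240 + 0.4283 = 4.0523


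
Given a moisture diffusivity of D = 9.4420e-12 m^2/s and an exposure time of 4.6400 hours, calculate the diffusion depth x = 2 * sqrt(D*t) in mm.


t = 4.6400 hr * 3600 = 16704.0000 s
D * t = 9.4420e-12 * 16704.0000 = 1.5772e-07
x = 2 * sqrt(D*t) = 2 * sqrt(1.5772e-07) = 7.9428e-04 m = 0.7943 mm


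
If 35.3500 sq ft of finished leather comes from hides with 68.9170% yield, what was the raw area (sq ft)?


Formula: raw = finished * 100 / yield
Substituting: raw = 35.3500 * 100 / 68.9170
Result: 51.2936 sq ft


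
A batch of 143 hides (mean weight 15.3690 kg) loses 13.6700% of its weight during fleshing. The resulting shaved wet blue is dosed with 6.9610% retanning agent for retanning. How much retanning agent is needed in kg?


Total_raw = N * avg_wt = 143 * 15.3690 = 2197.7670 kg
Substrate = Total_raw * (1 - loss/100) = 2197.7670 * (1 - 13.6700/100) = 1897.3323 kg
Retan = Substrate * pct / 100 = 1897.3323 * 6.9610 / 100 = 132.0733 kg


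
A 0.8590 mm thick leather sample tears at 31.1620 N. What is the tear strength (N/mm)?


Formula: Tear strength = force / thickness
Substituting: Tear strength = 31.1620 / 0.8590
Result: 36.2771 N/mm


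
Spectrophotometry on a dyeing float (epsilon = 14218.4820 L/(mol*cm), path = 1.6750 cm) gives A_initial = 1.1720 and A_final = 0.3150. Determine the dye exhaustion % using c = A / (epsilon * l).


c_initial = A_i / (epsilon * l) = 1.1720 / (14218.4820 * 1.6750) = 4.9211e-05 mol/L
c_final = A_f / (epsilon * l) = 0.3150 / (14218.4820 * 1.6750) = 1.3226e-05 mol/L
Exhaustion = (c_initial - c_final) / c_initial * 100 = (4.9211e-05 - 1.3226e-05) / 4.9211e-05 * 100 = 73.1229 %


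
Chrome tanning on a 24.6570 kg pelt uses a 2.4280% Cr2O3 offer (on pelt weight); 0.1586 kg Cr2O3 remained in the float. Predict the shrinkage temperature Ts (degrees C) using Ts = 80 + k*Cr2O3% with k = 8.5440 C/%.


Offered = pelt * offer_pct / 100 = 24.6570 * 2.4280 / 100 = 0.5987 kg
Uptake = offered - residual = 0.5987 - 0.1586 = 0.4401 kg
Cr2O3% on pelt = uptake / pelt * 100 = 0.4401 / 24.6570 * 100 = 1.7848 %
Ts = 80 + k * Cr2O3% = 80 + 8.5440 * 1.7848 = 95.2491 C


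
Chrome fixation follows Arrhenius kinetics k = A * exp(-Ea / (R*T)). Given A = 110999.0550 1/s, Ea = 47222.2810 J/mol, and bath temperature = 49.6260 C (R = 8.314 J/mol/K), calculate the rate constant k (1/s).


T_K = T_C + 273.15 = 49.6260 + 273.15 = 322.7760 K
exponent = -Ea / (R * T_K) = -47222.2810 / (8.314 * 322.7760) = -17.5969
k = A * exp(exponent) = 110999.0550 * exp(-17.5969) = 0.00252983 1/s


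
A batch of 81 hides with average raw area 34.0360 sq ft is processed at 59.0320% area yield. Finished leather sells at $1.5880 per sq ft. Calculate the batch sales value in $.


Raw_total = N * avg_area = 81 * 34.0360 = 2756.9160 sq ft
Finished = Raw_total * yield / 100 = 2756.9160 * 59.0320 / 100 = 1627.4627 sq ft
Value = Finished * price = 1627.4627 * 1.5880 = 2584.4107 $


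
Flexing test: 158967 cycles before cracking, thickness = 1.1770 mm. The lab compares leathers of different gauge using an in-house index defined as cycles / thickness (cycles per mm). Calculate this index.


Formula: Index = cycles / thickness
Substituting: Index = 158967 / 1.1770
Result: 135061.1725 cycles/mm


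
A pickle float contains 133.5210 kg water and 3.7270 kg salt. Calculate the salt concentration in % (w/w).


Formula: Conc = salt / (water + salt) * 100
Substituting: Conc = 3.7270 / (133.5210 + 3.7270) * 100
Result: 2.7155 %


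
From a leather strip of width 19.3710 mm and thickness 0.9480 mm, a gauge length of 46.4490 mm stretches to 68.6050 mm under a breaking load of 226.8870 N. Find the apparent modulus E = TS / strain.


TS = F / (w * t) = 226.8870 / (19.3710 * 0.9480) = 12.3552 N/mm^2
strain = (Lf - L0) / L0 = (68.6050 - 46.4490) / 46.4490 = 0.4770
E = TS / strain = 12.3552 / 0.4770 = 25.9021 N/mm^2


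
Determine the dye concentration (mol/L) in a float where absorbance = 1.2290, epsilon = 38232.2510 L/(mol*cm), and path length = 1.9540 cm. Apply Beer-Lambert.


Formula: c = A / (epsilon * l)
Substituting: c = 1.2290 / (38232.2510 * 1.9540)
Result: 1.6451e-05 mol/L


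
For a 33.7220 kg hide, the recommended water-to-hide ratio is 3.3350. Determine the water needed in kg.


Formula: Water = hide_weight * ratio
Substituting: Water = 33.7220 * 3.3350
Result: 112.4629 kg


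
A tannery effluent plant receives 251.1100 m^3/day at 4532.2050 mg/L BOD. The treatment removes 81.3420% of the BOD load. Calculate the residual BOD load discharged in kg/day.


Load_in = volume * conc / 1000 = 251.1100 * 4532.2050 / 1000 = 1138.0820 kg/day
Removed = Load_in * eff / 100 = 1138.0820 * 81.3420 / 100 = 925.7387 kg/day
Load_out = Load_in - Removed = 1138.0820 - 925.7387 = 212.3433 kg/day


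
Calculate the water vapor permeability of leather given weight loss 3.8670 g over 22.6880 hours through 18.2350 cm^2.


Formula: WVP = loss / (area * time)
Substituting: WVP = 3.8670 / (18.2350 * 22.6880)
Result: 0.009347 g/(cm^2*hr)


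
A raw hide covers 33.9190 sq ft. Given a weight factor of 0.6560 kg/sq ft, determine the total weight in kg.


Formula: Weight = area * weight_per_sqft
Substituting: Weight = 33.9190 * 0.6560
Result: 22.2509 kg


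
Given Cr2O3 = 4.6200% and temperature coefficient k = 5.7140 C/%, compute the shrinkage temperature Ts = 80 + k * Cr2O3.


Formula: Ts = 80 + k * Cr2O3
Substituting: Ts = 80 + 5.7140 * 4.6200
Result: 106.3987 C


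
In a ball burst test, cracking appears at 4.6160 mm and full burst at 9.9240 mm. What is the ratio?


Formula: Ratio = crack / burst
Substituting: Ratio = 4.6160 / 9.9240
Result: 0.4651


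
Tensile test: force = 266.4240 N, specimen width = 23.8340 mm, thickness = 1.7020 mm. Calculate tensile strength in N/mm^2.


Formula: TS = force / (width * thickness)
Substituting: TS = 266.4240 / (23.8340 * 1.7020)
Result: 6.5678 N/mm^2


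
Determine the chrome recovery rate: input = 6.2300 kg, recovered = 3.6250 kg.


Formula: Recovery = recovered / input * 100
Substituting: Recovery = 3.6250 / 6.2300 * 100
Result: 58.1862 %


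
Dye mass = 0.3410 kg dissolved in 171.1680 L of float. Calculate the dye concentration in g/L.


Formula: Conc = dye_mass(kg) / volume(L) * 1000
Substituting: Conc = 0.3410 / 171.1680 * 1000
Result: 1.9922 g/L


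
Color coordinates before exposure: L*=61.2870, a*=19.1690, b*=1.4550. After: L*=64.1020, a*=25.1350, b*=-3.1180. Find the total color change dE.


dL = 2.8150, da = 5.9660, db = -4.5730
dE = sqrt(2.8150^2 + 5.9660^2 + (-4.5730)^2) = 8.0268


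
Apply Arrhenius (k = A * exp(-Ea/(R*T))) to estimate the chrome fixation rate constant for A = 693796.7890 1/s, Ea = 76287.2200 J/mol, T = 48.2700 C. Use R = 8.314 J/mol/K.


T_K = T_C + 273.15 = 48.2700 + 273.15 = 321.4200 K
exponent = -Ea / (R * T_K) = -76287.2200 / (8.314 * 321.4200) = -28.5476
k = A * exp(exponent) = 693796.7890 * exp(-28.5476) = 2.7745e-07 1/s


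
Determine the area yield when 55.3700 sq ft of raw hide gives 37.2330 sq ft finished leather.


Formula: Yield = finished / raw * 100
Substituting: Yield = 37.2330 / 55.3700 * 100
Result: 67.2440 %


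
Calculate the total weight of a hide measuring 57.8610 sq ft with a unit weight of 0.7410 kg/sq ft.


Formula: Weight = area * weight_per_sqft
Substituting: Weight = 57.8610 * 0.7410
Result: 42.8750 kg


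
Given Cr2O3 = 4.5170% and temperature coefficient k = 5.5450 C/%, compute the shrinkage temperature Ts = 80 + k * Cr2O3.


Formula: Ts = 80 + k * Cr2O3
Substituting: Ts = 80 + 5.5450 * 4.5170
Result: 105.0468 C


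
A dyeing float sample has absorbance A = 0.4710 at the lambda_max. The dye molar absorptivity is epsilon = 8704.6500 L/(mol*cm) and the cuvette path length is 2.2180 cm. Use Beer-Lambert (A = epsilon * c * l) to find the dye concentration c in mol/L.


Formula: c = A / (epsilon * l)
Substituting: c = 0.4710 / (8704.6500 * 2.2180)
Result: 2.4395e-05 mol/L


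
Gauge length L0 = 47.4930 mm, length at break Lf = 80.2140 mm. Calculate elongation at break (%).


Formula: Elongation = (Lf - L0) / L0 * 100
Substituting: Elongation = (80.2140 - 47.4930) / 47.4930 * 100
Result: 68.8965 %


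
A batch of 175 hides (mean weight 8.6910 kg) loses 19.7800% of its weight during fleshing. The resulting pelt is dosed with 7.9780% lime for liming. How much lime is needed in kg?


Total_raw = N * avg_wt = 175 * 8.6910 = 1520.9250 kg
Substrate = Total_raw * (1 - loss/100) = 1520.9250 * (1 - 19.7800/100) = 1220.0860 kg
Lime = Substrate * pct / 100 = 1220.0860 * 7.9780 / 100 = 97.3385 kg
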